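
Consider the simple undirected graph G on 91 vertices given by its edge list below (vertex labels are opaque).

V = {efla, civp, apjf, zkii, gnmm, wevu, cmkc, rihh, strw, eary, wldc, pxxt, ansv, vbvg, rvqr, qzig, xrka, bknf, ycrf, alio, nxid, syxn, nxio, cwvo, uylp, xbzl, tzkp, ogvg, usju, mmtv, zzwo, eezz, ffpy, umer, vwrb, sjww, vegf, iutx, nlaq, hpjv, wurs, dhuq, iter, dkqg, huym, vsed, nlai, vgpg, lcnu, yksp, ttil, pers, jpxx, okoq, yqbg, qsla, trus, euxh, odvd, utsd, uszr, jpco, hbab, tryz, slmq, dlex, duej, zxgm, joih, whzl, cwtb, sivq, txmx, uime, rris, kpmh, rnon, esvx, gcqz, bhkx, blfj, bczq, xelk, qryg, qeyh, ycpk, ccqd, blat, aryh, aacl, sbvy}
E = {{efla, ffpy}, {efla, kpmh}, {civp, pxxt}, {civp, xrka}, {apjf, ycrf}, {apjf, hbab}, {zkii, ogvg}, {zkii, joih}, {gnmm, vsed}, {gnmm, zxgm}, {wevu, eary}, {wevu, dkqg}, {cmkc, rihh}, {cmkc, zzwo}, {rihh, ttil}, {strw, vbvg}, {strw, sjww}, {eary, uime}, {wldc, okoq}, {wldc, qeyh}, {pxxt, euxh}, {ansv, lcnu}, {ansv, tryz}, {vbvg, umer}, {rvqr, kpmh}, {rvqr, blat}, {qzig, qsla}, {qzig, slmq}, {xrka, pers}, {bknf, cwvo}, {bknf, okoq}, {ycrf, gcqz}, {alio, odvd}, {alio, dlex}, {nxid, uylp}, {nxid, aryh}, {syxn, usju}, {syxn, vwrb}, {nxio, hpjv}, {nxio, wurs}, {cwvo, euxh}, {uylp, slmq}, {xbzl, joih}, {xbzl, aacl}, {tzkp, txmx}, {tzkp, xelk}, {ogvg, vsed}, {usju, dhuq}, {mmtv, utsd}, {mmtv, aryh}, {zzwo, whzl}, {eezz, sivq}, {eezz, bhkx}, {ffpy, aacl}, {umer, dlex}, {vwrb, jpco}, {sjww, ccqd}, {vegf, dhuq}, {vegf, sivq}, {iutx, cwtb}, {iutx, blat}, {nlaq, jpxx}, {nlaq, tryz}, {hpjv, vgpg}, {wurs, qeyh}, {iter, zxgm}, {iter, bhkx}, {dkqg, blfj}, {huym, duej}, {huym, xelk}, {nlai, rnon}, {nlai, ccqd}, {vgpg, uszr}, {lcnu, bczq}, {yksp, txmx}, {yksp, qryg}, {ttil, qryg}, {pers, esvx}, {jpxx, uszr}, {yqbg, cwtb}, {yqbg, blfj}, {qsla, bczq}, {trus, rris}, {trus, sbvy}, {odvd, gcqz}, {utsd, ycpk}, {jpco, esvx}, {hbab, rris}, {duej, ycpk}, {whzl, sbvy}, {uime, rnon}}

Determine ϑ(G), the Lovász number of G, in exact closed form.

91*cos(pi/91)/(cos(pi/91) + 1)

N(dkqg) = {wevu, blfj}, |N(dkqg)| = 2.
N(huym) = {duej, xelk}, |N(huym)| = 2.
N(pxxt) = {civp, euxh}, |N(pxxt)| = 2.
deg(sivq) = 2; N(sivq) = {eezz, vegf}.
2-regular, N=91; a single 91-cycle (edge-transitive).
The 46 distinct eigenvalues: [2.0, 1.995, 1.981, 1.957, 1.924, 1.882, 1.831, 1.771, 1.703, 1.626, 1.542, 1.45, 1.352, 1.247, 1.136, 1.02, 0.899, 0.773, 0.644, 0.512, 0.377, 0.241, 0.104, -0.035, -0.172, -0.309, -0.445, -0.579, -0.709, -0.837, -0.96, -1.079, -1.192, -1.3, -1.402, -1.497, -1.585, -1.665, -1.738, -1.802, -1.858, -1.904, -1.942, -1.97, -1.989, -1.999].
Lovász: ϑ = −91(-2*cos(pi/91))/(2+-(-1)*2*cos(pi/91)) = 91*cos(pi/91)/(cos(pi/91) + 1).
≈ 45.48644 (to 5 d.p.).
Sandwich: α(G)=45 ≤ ϑ(G)=91*cos(pi/91)/(cos(pi/91) + 1) ≤ χ(Ḡ)=46 (both strict).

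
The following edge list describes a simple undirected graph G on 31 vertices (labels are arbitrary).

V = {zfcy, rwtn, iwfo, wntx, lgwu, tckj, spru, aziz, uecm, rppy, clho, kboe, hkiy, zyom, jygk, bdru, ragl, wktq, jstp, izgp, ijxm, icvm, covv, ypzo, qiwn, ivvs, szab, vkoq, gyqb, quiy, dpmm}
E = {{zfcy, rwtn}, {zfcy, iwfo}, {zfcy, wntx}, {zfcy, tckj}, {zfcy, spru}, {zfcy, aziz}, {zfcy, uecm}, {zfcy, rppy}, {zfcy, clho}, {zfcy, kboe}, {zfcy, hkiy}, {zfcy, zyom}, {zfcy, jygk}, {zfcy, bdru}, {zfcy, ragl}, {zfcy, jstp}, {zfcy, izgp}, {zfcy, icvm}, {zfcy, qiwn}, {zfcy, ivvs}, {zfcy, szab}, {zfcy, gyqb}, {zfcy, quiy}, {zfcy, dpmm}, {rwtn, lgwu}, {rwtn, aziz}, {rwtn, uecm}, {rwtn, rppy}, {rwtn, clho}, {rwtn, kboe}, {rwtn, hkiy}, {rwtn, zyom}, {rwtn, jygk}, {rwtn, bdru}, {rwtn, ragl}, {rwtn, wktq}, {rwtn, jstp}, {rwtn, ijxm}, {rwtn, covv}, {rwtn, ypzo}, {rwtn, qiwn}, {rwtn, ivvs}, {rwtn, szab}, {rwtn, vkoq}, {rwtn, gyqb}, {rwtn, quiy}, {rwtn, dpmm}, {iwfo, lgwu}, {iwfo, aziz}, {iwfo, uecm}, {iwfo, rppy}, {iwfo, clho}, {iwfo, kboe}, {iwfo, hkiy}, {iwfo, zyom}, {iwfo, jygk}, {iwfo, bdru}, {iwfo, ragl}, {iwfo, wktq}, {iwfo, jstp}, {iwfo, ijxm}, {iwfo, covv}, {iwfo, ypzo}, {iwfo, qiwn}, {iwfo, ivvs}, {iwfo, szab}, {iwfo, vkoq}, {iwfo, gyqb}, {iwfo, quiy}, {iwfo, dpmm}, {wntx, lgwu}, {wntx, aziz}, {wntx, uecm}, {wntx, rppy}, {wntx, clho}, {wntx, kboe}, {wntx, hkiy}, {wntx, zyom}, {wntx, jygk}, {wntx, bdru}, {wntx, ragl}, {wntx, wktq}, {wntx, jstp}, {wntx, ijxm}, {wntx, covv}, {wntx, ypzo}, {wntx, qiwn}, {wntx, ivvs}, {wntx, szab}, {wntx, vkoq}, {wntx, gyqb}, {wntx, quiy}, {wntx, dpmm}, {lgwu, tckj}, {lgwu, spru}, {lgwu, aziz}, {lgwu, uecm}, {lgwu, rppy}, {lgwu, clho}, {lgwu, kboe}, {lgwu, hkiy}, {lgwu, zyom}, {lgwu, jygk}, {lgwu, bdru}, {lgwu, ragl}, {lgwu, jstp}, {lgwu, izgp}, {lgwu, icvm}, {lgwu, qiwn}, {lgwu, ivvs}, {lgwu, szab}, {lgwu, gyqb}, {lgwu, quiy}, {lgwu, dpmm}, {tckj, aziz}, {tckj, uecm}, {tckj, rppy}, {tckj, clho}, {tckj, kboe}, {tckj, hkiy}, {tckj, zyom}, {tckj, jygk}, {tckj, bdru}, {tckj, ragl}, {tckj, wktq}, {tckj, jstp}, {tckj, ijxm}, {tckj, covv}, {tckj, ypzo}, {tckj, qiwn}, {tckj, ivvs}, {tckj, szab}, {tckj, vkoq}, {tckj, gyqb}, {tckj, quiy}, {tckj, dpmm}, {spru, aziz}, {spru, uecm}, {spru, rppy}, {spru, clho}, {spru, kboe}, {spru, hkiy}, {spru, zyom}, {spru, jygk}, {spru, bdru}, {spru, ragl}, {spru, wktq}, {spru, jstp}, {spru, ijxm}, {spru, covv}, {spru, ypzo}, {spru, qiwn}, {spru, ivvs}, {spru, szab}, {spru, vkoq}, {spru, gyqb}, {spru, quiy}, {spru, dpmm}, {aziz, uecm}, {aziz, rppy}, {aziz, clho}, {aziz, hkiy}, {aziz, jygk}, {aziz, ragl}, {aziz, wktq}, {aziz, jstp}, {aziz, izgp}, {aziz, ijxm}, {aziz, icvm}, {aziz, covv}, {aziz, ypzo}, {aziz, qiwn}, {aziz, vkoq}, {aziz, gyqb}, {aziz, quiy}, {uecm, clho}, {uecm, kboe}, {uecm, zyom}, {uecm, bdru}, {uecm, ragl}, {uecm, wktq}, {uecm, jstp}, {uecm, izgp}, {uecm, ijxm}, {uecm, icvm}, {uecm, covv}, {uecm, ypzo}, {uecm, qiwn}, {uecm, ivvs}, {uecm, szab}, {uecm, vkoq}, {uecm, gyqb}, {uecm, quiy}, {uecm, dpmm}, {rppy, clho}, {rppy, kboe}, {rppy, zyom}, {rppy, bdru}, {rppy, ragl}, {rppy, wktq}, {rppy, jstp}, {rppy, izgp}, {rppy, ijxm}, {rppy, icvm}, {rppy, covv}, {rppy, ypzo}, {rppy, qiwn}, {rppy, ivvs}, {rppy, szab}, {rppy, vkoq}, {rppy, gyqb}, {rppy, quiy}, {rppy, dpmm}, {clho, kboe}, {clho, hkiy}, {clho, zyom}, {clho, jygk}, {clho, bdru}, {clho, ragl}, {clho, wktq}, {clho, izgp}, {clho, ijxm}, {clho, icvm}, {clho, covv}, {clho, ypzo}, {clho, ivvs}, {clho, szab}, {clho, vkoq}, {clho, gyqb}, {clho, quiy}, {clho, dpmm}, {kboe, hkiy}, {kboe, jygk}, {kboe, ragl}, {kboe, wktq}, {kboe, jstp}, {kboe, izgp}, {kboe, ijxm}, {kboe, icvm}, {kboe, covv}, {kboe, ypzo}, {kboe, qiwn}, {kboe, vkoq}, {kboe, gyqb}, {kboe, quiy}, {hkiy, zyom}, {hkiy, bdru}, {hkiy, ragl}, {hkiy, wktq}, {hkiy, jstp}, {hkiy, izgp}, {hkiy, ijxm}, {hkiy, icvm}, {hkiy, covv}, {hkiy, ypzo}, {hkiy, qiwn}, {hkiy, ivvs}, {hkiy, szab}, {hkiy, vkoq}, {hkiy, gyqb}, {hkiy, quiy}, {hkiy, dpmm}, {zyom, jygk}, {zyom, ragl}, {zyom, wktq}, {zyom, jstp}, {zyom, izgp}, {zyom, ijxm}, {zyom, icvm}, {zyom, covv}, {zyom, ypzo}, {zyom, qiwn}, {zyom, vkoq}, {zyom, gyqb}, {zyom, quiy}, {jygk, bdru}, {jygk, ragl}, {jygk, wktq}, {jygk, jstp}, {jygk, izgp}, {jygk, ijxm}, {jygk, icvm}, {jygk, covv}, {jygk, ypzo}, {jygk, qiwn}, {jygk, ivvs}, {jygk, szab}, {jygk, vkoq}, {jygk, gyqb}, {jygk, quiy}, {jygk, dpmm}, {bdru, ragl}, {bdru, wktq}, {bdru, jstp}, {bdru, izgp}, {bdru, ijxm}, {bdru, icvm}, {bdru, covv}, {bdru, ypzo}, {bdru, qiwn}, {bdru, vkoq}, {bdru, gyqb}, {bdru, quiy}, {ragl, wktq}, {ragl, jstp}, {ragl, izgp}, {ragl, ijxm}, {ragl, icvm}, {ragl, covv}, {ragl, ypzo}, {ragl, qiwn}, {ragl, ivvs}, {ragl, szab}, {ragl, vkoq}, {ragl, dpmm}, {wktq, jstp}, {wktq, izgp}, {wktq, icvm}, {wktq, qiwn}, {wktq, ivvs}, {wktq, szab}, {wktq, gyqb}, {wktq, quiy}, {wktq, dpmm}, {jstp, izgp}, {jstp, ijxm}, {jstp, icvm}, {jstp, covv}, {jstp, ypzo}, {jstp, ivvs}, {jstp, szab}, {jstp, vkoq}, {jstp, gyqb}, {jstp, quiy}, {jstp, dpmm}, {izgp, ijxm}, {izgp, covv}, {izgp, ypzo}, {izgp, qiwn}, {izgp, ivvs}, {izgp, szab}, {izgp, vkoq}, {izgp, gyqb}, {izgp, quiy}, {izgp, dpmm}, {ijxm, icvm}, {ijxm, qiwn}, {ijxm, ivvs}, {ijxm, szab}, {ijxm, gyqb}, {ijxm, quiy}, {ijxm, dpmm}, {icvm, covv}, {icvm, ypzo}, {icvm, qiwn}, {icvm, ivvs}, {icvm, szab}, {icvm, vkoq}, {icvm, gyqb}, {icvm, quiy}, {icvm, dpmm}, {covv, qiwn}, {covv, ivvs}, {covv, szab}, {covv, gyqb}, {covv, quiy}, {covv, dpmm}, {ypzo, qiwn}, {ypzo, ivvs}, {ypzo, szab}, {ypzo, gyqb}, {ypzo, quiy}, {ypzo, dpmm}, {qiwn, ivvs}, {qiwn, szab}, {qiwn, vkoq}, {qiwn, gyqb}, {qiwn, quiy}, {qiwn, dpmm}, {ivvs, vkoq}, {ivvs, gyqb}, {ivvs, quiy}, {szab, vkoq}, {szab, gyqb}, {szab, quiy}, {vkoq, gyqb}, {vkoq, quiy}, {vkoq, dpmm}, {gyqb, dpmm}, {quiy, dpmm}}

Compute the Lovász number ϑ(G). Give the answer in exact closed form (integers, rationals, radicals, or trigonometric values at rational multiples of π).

N(vkoq) = {rwtn, iwfo, wntx, tckj, spru, aziz, uecm, rppy, clho, kboe, hkiy, zyom, jygk, bdru, ragl, jstp, izgp, icvm, qiwn, ivvs, szab, gyqb, quiy, dpmm}, |N(vkoq)| = 24.
deg(hkiy) = 27; N(hkiy) = {zfcy, rwtn, iwfo, wntx, lgwu, tckj, spru, aziz, clho, kboe, zyom, bdru, ragl, wktq, jstp, izgp, ijxm, icvm, covv, ypzo, qiwn, ivvs, szab, vkoq, gyqb, quiy, dpmm}.
N(wntx) = {zfcy, lgwu, aziz, uecm, rppy, clho, kboe, hkiy, zyom, jygk, bdru, ragl, wktq, jstp, ijxm, covv, ypzo, qiwn, ivvs, szab, vkoq, gyqb, quiy, dpmm}, |N(wntx)| = 24.
Vertex icvm has 24 neighbors: zfcy, lgwu, aziz, uecm, rppy, clho, kboe, hkiy, zyom, jygk, bdru, ragl, wktq, jstp, ijxm, covv, ypzo, qiwn, ivvs, szab, vkoq, gyqb, quiy, dpmm.
6 parts of sizes [7, 7, 7, 4, 3, 3]; α(G) = 7 = ϑ (perfect).
= 7.0000000… (decimal).
7 ≤ 7 ≤ 7: collapsed.

7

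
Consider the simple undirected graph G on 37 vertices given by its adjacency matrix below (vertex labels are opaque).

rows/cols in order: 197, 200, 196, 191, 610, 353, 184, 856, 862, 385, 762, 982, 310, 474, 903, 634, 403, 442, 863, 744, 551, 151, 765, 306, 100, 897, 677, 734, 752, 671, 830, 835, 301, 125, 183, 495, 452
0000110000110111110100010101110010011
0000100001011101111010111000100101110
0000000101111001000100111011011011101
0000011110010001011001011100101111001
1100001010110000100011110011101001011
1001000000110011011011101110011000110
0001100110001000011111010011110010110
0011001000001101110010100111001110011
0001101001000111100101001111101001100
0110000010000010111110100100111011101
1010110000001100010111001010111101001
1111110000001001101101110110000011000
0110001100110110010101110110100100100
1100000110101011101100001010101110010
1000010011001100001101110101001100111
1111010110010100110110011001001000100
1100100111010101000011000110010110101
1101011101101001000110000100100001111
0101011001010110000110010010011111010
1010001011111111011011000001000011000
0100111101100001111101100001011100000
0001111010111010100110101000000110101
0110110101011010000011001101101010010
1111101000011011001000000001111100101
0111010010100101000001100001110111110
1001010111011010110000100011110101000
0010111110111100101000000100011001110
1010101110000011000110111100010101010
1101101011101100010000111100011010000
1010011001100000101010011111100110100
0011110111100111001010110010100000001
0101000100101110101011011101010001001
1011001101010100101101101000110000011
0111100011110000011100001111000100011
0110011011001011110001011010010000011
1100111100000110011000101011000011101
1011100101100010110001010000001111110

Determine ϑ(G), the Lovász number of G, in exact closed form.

Vertex 610 has 18 neighbors: 197, 200, 184, 862, 762, 982, 403, 551, 151, 765, 306, 677, 734, 752, 830, 125, 495, 452.
N(385) = {200, 196, 862, 903, 403, 442, 863, 744, 551, 765, 897, 752, 671, 830, 301, 125, 183, 452}, |N(385)| = 18.
N(752) = {197, 200, 191, 610, 184, 862, 385, 762, 310, 474, 442, 765, 306, 100, 897, 671, 830, 301}, |N(752)| = 18.
deg(353) = 18; N(353) = {197, 191, 762, 982, 903, 634, 442, 863, 551, 151, 765, 100, 897, 677, 671, 830, 183, 495}.
Regular of degree 18 on 37 vertices: SR(37,18,8,9) — a Paley graph.
The 3 distinct eigenvalues: [18.0, 2.5414, -3.5414].
Lovász: ϑ = −37(-sqrt(37)/2 - 1/2)/(18+-(-sqrt(37)/2 - 1/2)) = sqrt(37).
ϑ(G) ≈ 6.08276.

sqrt(37)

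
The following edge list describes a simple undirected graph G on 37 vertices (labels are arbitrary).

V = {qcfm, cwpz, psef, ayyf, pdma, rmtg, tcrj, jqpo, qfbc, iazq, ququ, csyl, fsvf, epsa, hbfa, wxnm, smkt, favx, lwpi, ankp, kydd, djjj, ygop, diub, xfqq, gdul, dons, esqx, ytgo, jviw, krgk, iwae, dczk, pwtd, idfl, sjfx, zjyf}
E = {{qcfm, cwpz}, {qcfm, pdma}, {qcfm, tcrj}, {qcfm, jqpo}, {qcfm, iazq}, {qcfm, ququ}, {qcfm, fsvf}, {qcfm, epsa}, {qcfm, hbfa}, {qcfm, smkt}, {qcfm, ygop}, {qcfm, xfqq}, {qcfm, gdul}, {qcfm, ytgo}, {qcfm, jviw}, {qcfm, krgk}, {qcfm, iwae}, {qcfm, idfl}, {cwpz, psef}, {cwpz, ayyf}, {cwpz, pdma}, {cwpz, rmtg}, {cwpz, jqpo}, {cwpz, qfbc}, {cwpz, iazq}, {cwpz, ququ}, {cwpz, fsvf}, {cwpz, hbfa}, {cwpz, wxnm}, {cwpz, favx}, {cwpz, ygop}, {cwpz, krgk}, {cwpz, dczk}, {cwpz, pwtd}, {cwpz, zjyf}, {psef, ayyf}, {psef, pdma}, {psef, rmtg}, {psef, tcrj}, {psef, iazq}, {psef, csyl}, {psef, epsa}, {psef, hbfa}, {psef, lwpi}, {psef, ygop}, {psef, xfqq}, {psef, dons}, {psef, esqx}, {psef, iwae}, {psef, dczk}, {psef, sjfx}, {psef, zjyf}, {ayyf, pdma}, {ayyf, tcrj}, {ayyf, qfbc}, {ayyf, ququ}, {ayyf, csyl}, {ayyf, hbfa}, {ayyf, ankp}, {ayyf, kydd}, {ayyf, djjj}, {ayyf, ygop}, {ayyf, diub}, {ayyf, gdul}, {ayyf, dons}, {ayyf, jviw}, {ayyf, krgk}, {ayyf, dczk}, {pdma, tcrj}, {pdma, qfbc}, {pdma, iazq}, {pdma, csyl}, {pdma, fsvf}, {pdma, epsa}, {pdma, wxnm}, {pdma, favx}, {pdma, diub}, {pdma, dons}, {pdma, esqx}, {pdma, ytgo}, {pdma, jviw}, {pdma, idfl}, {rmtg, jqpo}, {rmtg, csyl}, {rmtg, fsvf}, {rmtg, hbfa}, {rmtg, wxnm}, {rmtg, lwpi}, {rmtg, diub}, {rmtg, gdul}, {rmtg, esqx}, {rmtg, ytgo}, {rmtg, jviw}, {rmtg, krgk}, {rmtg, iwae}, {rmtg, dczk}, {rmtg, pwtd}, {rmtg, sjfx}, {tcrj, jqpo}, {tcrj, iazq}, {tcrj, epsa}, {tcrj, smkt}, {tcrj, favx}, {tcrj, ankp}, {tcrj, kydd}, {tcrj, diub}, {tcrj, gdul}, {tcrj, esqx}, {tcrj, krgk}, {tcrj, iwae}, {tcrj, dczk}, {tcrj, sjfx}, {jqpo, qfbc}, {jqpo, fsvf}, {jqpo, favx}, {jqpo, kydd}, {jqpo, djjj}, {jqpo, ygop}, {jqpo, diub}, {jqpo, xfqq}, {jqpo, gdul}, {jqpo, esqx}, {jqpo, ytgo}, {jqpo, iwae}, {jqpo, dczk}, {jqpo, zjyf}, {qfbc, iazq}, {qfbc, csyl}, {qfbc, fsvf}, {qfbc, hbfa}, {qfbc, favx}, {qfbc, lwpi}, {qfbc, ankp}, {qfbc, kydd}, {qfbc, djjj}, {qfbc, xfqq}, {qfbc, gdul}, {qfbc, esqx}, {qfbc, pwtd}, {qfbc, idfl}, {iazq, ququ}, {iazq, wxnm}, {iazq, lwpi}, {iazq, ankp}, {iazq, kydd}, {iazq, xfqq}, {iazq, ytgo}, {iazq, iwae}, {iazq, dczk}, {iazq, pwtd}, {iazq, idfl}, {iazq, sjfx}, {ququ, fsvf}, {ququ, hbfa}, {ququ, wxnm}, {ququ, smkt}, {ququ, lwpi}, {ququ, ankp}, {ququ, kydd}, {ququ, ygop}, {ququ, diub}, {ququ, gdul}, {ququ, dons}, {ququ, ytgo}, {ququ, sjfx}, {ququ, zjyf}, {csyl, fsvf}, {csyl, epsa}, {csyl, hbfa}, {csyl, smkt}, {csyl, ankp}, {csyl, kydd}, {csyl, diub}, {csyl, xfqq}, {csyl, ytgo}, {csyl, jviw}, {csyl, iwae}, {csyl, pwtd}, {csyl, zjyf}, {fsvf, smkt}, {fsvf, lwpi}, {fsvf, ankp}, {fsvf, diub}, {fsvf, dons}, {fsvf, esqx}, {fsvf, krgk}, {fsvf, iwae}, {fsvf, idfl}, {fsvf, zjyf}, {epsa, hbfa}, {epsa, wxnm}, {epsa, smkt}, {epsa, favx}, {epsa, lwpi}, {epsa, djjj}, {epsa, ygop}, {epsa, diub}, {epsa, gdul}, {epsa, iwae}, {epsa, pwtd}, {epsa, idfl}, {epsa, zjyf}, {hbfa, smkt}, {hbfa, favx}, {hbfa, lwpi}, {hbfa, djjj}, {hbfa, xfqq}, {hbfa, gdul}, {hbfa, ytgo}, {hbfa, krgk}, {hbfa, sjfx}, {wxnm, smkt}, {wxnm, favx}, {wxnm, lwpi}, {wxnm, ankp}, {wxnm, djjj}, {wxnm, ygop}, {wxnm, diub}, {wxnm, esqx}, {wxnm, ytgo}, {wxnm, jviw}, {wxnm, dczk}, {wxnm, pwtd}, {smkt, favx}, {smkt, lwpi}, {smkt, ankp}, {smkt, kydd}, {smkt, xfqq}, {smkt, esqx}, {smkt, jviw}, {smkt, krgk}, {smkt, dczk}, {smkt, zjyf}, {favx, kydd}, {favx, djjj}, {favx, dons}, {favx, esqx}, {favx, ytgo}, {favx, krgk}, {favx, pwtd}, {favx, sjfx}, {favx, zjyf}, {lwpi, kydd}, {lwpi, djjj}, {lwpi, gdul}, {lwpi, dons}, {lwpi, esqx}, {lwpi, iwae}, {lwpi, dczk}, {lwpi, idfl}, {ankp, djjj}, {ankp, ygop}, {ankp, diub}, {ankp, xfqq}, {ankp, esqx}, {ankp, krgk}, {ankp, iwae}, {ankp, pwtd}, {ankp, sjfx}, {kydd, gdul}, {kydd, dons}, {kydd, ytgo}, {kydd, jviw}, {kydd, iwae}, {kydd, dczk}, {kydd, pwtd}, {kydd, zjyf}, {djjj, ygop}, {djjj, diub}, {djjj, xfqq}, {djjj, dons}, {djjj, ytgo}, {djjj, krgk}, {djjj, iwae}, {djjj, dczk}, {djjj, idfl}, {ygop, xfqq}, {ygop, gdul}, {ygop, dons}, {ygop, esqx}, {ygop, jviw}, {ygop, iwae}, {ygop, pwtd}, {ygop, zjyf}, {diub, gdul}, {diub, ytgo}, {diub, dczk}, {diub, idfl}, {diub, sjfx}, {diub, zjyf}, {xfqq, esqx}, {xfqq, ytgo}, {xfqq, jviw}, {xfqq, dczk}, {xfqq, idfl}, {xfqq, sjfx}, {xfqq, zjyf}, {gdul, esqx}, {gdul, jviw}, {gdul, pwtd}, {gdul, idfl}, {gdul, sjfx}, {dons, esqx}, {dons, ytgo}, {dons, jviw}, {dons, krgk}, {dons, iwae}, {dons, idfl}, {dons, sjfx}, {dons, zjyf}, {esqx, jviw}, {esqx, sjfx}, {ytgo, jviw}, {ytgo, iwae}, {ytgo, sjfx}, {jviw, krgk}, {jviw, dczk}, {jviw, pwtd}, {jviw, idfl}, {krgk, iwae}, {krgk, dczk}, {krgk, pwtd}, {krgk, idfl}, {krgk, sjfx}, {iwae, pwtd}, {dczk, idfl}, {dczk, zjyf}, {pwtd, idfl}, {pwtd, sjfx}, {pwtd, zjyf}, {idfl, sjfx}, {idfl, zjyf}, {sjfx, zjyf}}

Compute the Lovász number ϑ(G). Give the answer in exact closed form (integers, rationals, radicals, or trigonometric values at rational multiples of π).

sqrt(37)

N(favx) = {cwpz, pdma, tcrj, jqpo, qfbc, epsa, hbfa, wxnm, smkt, kydd, djjj, dons, esqx, ytgo, krgk, pwtd, sjfx, zjyf}, |N(favx)| = 18.
Vertex ygop has 18 neighbors: qcfm, cwpz, psef, ayyf, jqpo, ququ, epsa, wxnm, ankp, djjj, xfqq, gdul, dons, esqx, jviw, iwae, pwtd, zjyf.
deg(iazq) = 18; N(iazq) = {qcfm, cwpz, psef, pdma, tcrj, qfbc, ququ, wxnm, lwpi, ankp, kydd, xfqq, ytgo, iwae, dczk, pwtd, idfl, sjfx}.
Vertex iwae has 18 neighbors: qcfm, psef, rmtg, tcrj, jqpo, iazq, csyl, fsvf, epsa, lwpi, ankp, kydd, djjj, ygop, dons, ytgo, krgk, pwtd.
deg(v) = 18 for all v (|V|=37); strongly regular (37,18,8,9).
The 3 distinct eigenvalues: [18.0, 2.54138, -3.54138].
With N=37: ϑ(G) = 37·(-(-sqrt(37)/2 - 1/2))/(18−(-sqrt(37)/2 - 1/2)) = sqrt(37).
ϑ(G) ≈ 6.082763.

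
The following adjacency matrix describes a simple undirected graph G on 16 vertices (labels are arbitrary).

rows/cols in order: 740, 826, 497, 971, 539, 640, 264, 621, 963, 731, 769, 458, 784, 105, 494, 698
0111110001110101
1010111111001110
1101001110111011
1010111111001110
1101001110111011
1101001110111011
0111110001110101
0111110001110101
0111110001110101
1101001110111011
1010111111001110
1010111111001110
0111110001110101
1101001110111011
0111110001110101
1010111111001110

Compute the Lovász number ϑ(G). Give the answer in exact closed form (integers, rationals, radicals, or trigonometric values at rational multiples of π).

deg(740) = 10; N(740) = {826, 497, 971, 539, 640, 731, 769, 458, 105, 698}.
deg(539) = 11; N(539) = {740, 826, 971, 264, 621, 963, 769, 458, 784, 494, 698}.
Vertex 494 has 10 neighbors: 826, 497, 971, 539, 640, 731, 769, 458, 105, 698.
N(640) = {740, 826, 971, 264, 621, 963, 769, 458, 784, 494, 698}, |N(640)| = 11.
3 parts of sizes [6, 5, 5]; α(G) = 6 = ϑ (perfect).
= 6.0000000… (decimal).
Check 6 ≤ 6 ≤ 6: collapsed.

6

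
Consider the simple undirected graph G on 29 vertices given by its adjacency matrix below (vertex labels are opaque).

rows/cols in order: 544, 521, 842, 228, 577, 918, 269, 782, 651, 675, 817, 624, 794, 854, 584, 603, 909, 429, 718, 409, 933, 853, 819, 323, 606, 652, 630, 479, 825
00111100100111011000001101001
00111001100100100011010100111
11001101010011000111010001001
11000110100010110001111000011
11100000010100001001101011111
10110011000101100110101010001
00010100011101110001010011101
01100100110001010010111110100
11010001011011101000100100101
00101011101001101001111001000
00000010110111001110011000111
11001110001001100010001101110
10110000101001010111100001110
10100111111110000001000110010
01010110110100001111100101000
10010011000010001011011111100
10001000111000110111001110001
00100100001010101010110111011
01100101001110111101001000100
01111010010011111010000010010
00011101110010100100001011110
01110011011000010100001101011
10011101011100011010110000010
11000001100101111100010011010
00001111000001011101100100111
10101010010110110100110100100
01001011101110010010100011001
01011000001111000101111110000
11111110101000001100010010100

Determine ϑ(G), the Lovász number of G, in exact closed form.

deg(853) = 14; N(853) = {521, 842, 228, 269, 782, 675, 817, 603, 429, 819, 323, 652, 479, 825}.
N(429) = {842, 918, 817, 794, 584, 909, 718, 933, 853, 323, 606, 652, 479, 825}, |N(429)| = 14.
deg(652) = 14; N(652) = {544, 842, 577, 269, 675, 624, 794, 584, 603, 429, 933, 853, 323, 630}.
N(228) = {544, 521, 918, 269, 651, 794, 584, 603, 409, 933, 853, 819, 479, 825}, |N(228)| = 14.
G on 29 vertices is 14-regular; strongly regular (29,14,6,7).
The 3 distinct eigenvalues: [14.0, 2.193, -3.193].
λ_max=14, λ_min=-sqrt(29)/2 - 1/2; ϑ = −29·λ_min/(λ_max−λ_min) = sqrt(29).
= 5.3851648… (decimal).

sqrt(29)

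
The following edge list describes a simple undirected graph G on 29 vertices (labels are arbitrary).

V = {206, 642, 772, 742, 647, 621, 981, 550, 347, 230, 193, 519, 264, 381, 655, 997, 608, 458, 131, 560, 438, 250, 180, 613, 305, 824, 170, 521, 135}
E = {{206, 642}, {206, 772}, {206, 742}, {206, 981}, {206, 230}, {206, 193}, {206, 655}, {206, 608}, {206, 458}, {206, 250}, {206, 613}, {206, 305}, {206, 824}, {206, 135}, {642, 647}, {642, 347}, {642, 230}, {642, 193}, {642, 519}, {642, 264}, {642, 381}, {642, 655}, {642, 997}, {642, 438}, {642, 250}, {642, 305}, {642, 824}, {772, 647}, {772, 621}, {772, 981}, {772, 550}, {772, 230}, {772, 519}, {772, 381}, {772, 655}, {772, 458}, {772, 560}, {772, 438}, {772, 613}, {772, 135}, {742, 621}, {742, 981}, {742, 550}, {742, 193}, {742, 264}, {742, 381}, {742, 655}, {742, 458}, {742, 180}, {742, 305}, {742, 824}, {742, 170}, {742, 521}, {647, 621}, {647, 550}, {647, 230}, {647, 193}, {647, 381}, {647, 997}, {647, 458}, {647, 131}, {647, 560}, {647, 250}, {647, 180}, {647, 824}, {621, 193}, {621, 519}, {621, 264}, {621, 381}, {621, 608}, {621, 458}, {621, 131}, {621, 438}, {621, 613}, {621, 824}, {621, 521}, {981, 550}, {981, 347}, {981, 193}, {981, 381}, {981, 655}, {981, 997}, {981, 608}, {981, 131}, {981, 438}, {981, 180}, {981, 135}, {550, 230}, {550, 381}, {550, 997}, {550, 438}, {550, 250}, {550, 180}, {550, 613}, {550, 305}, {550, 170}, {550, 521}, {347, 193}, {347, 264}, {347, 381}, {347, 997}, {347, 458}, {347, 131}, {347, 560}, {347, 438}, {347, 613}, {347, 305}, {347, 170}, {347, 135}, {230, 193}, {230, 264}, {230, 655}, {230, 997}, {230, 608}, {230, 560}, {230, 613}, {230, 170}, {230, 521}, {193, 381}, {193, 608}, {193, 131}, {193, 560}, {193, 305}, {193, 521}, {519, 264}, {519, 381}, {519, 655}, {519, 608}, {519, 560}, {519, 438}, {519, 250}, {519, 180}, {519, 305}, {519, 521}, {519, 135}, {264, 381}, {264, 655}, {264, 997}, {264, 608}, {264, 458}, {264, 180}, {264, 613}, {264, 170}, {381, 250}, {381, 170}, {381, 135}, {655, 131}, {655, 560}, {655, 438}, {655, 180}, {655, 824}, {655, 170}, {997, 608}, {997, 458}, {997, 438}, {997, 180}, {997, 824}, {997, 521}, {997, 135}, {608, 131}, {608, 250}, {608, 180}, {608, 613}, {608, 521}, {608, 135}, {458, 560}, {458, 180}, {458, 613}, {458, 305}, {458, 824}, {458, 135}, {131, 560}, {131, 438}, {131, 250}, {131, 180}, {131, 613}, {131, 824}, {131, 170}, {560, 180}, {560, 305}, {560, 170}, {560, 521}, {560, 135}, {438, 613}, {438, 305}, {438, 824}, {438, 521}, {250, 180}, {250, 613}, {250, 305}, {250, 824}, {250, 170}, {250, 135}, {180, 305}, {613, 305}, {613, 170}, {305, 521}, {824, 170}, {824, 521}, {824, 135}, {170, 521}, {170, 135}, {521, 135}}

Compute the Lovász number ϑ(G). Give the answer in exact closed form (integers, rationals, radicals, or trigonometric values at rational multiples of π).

Vertex 642 has 14 neighbors: 206, 647, 347, 230, 193, 519, 264, 381, 655, 997, 438, 250, 305, 824.
deg(180) = 14; N(180) = {742, 647, 981, 550, 519, 264, 655, 997, 608, 458, 131, 560, 250, 305}.
Vertex 550 has 14 neighbors: 772, 742, 647, 981, 230, 381, 997, 438, 250, 180, 613, 305, 170, 521.
N(981) = {206, 772, 742, 550, 347, 193, 381, 655, 997, 608, 131, 438, 180, 135}, |N(981)| = 14.
Every vertex has degree 14 (N=29); Paley(29): SR with (k,λ,μ)=(14,6,7).
The 3 distinct eigenvalues: [14.0, 2.19258, -3.19258].
Lovász: ϑ = −29(-sqrt(29)/2 - 1/2)/(14+-(-sqrt(29)/2 - 1/2)) = sqrt(29).
Numerically 5.38516481.

sqrt(29)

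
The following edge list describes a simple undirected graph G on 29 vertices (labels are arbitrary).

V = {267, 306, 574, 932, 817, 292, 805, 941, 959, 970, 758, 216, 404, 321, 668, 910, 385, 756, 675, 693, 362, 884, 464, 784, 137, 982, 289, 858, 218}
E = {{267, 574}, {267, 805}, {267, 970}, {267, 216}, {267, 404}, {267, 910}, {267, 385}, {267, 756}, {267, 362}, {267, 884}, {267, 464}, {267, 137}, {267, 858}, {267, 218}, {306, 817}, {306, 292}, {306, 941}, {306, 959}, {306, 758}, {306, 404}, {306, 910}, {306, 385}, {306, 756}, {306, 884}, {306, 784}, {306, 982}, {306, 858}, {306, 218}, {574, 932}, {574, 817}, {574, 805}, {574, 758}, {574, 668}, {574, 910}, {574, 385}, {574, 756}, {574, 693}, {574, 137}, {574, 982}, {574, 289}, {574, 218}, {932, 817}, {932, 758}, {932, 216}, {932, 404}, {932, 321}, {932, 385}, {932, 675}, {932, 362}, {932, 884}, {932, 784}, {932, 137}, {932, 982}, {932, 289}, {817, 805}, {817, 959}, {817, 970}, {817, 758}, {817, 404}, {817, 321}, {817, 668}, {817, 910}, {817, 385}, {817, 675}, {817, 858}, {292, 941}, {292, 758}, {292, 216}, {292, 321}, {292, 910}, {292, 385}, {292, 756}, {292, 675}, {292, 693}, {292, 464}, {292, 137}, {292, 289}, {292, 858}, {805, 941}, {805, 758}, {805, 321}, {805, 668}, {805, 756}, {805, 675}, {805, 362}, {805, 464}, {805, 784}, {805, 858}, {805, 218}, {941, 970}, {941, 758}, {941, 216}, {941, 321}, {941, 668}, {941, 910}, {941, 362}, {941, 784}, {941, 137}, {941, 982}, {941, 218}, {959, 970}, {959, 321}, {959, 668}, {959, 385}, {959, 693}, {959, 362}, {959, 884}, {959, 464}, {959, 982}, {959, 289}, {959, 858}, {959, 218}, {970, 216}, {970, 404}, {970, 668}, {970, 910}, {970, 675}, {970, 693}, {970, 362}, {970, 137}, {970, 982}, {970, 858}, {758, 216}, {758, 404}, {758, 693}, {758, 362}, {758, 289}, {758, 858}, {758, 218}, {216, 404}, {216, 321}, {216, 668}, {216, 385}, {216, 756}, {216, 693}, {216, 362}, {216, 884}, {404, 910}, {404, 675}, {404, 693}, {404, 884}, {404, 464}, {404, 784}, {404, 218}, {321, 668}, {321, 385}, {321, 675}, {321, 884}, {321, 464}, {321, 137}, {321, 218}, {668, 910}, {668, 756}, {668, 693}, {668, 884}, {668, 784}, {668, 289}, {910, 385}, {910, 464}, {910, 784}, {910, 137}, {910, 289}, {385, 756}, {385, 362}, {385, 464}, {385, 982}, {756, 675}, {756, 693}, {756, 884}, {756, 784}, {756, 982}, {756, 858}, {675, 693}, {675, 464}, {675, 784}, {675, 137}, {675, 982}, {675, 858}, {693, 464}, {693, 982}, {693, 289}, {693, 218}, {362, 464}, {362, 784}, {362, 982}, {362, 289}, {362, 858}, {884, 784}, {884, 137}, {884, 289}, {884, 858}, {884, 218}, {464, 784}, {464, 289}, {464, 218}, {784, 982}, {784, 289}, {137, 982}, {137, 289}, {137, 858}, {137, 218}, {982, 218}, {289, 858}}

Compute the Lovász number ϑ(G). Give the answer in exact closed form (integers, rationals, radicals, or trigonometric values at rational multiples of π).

deg(668) = 14; N(668) = {574, 817, 805, 941, 959, 970, 216, 321, 910, 756, 693, 884, 784, 289}.
N(805) = {267, 574, 817, 941, 758, 321, 668, 756, 675, 362, 464, 784, 858, 218}, |N(805)| = 14.
Vertex 932 has 14 neighbors: 574, 817, 758, 216, 404, 321, 385, 675, 362, 884, 784, 137, 982, 289.
deg(321) = 14; N(321) = {932, 817, 292, 805, 941, 959, 216, 668, 385, 675, 884, 464, 137, 218}.
29-vertex 14-regular graph: SR(29,14,6,7) — a Paley graph.
spec(A) ≈ [14.0, 2.192582, -3.192582] (distinct, 6 d.p.).
Lovász (edge-transitive): ϑ = −29·(-sqrt(29)/2 - 1/2)/((14)−(-sqrt(29)/2 - 1/2)) = sqrt(29).
Numerically 5.385165.

sqrt(29)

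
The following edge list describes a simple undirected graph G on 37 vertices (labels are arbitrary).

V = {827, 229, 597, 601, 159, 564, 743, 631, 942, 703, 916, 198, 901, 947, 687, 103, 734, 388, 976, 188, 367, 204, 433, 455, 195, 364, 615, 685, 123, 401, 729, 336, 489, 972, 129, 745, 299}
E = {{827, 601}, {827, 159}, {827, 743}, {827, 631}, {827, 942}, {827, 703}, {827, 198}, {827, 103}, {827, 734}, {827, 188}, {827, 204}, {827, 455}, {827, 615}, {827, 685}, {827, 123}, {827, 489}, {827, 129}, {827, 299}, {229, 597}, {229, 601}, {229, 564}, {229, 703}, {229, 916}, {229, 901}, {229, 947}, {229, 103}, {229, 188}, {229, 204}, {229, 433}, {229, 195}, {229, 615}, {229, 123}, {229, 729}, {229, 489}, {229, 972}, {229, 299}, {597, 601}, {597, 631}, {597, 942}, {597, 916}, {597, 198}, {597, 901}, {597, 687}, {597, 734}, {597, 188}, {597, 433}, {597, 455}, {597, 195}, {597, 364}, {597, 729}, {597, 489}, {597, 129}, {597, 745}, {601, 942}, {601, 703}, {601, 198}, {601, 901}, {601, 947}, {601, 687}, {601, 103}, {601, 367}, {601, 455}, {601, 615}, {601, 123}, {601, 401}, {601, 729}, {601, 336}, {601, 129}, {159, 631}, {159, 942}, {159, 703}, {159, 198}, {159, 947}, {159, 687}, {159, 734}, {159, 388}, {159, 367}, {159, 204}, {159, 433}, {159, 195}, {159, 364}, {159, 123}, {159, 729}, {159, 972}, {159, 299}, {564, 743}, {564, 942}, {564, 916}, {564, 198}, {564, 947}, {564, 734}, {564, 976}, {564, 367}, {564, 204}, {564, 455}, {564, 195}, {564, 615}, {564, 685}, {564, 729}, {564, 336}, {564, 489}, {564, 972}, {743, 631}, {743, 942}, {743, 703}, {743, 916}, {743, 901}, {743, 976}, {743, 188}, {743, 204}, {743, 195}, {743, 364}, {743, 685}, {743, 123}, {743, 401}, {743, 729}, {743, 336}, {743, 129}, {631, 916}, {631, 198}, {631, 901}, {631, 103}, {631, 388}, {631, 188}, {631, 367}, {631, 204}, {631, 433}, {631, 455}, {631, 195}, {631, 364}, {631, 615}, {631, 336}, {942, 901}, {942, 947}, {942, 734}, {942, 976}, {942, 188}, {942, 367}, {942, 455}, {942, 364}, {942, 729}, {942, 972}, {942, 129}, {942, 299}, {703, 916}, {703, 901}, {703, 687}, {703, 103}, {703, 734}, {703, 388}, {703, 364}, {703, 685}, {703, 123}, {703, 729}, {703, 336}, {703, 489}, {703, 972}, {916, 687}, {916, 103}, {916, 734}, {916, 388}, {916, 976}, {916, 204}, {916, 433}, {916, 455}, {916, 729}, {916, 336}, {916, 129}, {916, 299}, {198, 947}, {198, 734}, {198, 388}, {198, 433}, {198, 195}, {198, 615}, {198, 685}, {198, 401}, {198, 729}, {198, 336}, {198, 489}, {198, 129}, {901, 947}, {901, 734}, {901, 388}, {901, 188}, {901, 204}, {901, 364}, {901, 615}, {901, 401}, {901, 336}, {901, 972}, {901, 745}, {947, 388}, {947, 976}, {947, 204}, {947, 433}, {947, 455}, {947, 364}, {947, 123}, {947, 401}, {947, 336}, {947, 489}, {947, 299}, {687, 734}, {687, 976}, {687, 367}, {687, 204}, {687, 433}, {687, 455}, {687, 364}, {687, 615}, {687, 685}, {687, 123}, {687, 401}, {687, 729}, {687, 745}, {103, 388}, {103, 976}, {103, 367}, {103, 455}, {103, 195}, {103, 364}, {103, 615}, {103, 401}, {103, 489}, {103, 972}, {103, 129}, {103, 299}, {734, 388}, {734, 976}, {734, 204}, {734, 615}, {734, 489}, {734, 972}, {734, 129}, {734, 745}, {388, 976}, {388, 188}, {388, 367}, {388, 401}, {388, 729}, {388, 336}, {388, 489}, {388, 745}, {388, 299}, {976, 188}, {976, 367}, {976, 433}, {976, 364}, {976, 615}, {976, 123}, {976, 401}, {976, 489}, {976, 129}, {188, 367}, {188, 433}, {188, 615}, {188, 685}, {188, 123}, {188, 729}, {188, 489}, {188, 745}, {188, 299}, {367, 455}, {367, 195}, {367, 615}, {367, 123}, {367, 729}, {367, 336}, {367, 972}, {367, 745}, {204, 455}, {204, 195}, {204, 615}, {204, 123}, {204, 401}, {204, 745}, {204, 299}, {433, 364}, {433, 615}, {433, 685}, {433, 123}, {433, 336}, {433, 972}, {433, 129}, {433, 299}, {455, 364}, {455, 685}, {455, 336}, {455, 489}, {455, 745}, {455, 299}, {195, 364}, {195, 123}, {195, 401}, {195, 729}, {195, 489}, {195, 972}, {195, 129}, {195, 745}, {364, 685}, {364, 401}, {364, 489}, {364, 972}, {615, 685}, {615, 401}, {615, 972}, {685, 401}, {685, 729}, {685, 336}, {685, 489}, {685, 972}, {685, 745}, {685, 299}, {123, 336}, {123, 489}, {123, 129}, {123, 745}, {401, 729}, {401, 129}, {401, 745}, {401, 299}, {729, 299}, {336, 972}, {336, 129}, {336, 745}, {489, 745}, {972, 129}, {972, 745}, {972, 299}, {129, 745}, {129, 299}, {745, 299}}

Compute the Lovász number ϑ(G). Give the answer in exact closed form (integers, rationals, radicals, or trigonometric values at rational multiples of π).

sqrt(37)

N(129) = {827, 597, 601, 743, 942, 916, 198, 103, 734, 976, 433, 195, 123, 401, 336, 972, 745, 299}, |N(129)| = 18.
deg(947) = 18; N(947) = {229, 601, 159, 564, 942, 198, 901, 388, 976, 204, 433, 455, 364, 123, 401, 336, 489, 299}.
N(729) = {229, 597, 601, 159, 564, 743, 942, 703, 916, 198, 687, 388, 188, 367, 195, 685, 401, 299}, |N(729)| = 18.
Vertex 364 has 18 neighbors: 597, 159, 743, 631, 942, 703, 901, 947, 687, 103, 976, 433, 455, 195, 685, 401, 489, 972.
37-vertex 18-regular graph: SR(37,18,8,9) — a Paley graph.
Distinct eigenvalues (to 6 d.p.): [18.0, 2.541381, -3.541381].
Lovász (edge-transitive): ϑ = −37·(-sqrt(37)/2 - 1/2)/((18)−(-sqrt(37)/2 - 1/2)) = sqrt(37).
Numerically 6.082763.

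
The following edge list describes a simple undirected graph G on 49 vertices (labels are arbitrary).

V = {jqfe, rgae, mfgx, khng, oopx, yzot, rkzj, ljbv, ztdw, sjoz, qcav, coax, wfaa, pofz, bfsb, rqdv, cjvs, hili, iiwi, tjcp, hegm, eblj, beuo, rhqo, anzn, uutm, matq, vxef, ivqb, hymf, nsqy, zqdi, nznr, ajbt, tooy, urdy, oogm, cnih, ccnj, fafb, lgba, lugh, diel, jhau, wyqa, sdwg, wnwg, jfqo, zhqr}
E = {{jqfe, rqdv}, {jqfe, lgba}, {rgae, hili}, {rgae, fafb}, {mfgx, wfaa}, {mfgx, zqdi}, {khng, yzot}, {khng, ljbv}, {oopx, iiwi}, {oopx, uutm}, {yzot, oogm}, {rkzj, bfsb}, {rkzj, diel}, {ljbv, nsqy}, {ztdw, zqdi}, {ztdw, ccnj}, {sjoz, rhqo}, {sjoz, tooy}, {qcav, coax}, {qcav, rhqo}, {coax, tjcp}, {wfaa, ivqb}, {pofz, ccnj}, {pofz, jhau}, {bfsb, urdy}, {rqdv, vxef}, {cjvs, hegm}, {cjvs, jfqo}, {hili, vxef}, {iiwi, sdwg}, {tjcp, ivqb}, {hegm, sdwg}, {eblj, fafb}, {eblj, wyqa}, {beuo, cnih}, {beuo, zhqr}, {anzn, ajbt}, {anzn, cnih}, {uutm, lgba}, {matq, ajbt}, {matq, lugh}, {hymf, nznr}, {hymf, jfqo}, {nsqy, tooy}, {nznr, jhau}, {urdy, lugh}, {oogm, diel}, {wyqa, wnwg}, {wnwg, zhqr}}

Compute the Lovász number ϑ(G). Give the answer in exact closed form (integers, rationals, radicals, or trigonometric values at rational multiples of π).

49*cos(pi/49)/(cos(pi/49) + 1)

N(rqdv) = {jqfe, vxef}, |N(rqdv)| = 2.
N(hili) = {rgae, vxef}, |N(hili)| = 2.
N(jhau) = {pofz, nznr}, |N(jhau)| = 2.
deg(sdwg) = 2; N(sdwg) = {iiwi, hegm}.
deg(v) = 2 for all v (|V|=49); a single 49-cycle (edge-transitive).
A has 25 distinct eigenvalues ≈ [2.0, 1.984, 1.935, 1.854, 1.743, 1.603, 1.437, 1.247, 1.037, 0.81, 0.569, 0.319, 0.064, -0.192, -0.445, -0.691, -0.925, -1.144, -1.345, -1.523, -1.676, -1.802, -1.898, -1.963, -1.996].
Lovász: ϑ = −49(-2*cos(pi/49))/(2+-(-1)*2*cos(pi/49)) = 49*cos(pi/49)/(cos(pi/49) + 1).
≈ 24.474805178 (to 9 d.p.).
Check 24 ≤ 49*cos(pi/49)/(cos(pi/49) + 1) ≤ 25: both strict.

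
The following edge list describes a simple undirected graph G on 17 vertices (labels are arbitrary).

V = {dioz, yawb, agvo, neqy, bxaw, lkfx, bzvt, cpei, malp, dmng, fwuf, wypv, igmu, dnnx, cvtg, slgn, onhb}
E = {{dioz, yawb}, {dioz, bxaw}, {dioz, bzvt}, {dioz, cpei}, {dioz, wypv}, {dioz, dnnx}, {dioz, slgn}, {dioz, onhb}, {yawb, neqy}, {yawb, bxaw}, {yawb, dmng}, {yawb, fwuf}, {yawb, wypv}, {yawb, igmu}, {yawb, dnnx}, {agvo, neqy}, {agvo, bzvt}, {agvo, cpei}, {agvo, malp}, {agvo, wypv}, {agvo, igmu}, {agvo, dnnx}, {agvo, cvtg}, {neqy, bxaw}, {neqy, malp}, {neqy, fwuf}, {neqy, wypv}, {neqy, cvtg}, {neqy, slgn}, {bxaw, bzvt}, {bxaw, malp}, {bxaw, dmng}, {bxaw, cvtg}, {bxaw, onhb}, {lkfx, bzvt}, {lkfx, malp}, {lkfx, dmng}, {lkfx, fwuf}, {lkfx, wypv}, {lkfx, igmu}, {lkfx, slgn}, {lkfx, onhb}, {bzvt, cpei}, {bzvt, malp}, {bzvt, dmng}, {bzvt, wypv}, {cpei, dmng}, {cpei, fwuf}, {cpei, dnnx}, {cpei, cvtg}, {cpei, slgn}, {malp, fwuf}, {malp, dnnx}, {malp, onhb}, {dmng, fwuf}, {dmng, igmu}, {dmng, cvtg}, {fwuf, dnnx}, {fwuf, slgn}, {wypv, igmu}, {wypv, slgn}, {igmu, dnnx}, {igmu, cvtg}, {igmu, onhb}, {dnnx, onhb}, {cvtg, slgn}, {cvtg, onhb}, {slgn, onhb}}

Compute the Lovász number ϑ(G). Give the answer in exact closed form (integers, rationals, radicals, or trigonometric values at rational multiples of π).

N(lkfx) = {bzvt, malp, dmng, fwuf, wypv, igmu, slgn, onhb}, |N(lkfx)| = 8.
N(dioz) = {yawb, bxaw, bzvt, cpei, wypv, dnnx, slgn, onhb}, |N(dioz)| = 8.
N(onhb) = {dioz, bxaw, lkfx, malp, igmu, dnnx, cvtg, slgn}, |N(onhb)| = 8.
N(cvtg) = {agvo, neqy, bxaw, cpei, dmng, igmu, slgn, onhb}, |N(cvtg)| = 8.
Regular of degree 8 on 17 vertices: strongly regular (17,8,3,4).
A has 3 distinct eigenvalues ≈ [8.0, 1.5616, -2.5616].
Lovász: ϑ = −17(-sqrt(17)/2 - 1/2)/(8+-(-sqrt(17)/2 - 1/2)) = sqrt(17).
= 4.1231… (decimal).

sqrt(17)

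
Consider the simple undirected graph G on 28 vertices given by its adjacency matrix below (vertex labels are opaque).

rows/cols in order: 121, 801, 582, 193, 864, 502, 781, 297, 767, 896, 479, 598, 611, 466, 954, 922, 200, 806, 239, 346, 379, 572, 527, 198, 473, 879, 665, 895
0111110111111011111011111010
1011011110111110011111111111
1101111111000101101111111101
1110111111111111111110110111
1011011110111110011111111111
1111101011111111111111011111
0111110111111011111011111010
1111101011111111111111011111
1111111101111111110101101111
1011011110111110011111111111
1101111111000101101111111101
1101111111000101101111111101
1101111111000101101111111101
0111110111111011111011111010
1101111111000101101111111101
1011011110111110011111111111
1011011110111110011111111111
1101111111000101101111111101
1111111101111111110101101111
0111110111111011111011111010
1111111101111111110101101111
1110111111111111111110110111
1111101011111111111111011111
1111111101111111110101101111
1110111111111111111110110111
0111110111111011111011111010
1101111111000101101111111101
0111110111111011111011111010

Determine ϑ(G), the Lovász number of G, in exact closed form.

deg(297) = 25; N(297) = {121, 801, 582, 193, 864, 781, 767, 896, 479, 598, 611, 466, 954, 922, 200, 806, 239, 346, 379, 572, 198, 473, 879, 665, 895}.
N(895) = {801, 582, 193, 864, 502, 297, 767, 896, 479, 598, 611, 954, 922, 200, 806, 239, 379, 572, 527, 198, 473, 665}, |N(895)| = 22.
N(598) = {121, 801, 193, 864, 502, 781, 297, 767, 896, 466, 922, 200, 239, 346, 379, 572, 527, 198, 473, 879, 895}, |N(598)| = 21.
deg(582) = 21; N(582) = {121, 801, 193, 864, 502, 781, 297, 767, 896, 466, 922, 200, 239, 346, 379, 572, 527, 198, 473, 879, 895}.
Complete multipartite on [7, 6, 5, 4, 3, 3]: sandwich collapses at ϑ=7.
≈ 7.0000 (to 4 d.p.).
7 ≤ 7 ≤ 7: collapsed.

7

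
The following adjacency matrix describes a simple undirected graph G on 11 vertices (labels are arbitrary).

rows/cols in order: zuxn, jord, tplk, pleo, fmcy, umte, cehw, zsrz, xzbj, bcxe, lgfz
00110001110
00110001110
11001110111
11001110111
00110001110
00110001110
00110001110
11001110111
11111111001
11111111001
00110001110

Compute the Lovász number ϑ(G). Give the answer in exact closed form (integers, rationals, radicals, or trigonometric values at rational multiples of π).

6

deg(fmcy) = 5; N(fmcy) = {tplk, pleo, zsrz, xzbj, bcxe}.
N(xzbj) = {zuxn, jord, tplk, pleo, fmcy, umte, cehw, zsrz, lgfz}, |N(xzbj)| = 9.
deg(cehw) = 5; N(cehw) = {tplk, pleo, zsrz, xzbj, bcxe}.
N(zuxn) = {tplk, pleo, zsrz, xzbj, bcxe}, |N(zuxn)| = 5.
3 parts of sizes [6, 3, 2]; α(G) = 6 = ϑ (perfect).
ϑ(G) ≈ 6.000000.
Lovász sandwich 6 ≤ 6 ≤ 6: collapsed.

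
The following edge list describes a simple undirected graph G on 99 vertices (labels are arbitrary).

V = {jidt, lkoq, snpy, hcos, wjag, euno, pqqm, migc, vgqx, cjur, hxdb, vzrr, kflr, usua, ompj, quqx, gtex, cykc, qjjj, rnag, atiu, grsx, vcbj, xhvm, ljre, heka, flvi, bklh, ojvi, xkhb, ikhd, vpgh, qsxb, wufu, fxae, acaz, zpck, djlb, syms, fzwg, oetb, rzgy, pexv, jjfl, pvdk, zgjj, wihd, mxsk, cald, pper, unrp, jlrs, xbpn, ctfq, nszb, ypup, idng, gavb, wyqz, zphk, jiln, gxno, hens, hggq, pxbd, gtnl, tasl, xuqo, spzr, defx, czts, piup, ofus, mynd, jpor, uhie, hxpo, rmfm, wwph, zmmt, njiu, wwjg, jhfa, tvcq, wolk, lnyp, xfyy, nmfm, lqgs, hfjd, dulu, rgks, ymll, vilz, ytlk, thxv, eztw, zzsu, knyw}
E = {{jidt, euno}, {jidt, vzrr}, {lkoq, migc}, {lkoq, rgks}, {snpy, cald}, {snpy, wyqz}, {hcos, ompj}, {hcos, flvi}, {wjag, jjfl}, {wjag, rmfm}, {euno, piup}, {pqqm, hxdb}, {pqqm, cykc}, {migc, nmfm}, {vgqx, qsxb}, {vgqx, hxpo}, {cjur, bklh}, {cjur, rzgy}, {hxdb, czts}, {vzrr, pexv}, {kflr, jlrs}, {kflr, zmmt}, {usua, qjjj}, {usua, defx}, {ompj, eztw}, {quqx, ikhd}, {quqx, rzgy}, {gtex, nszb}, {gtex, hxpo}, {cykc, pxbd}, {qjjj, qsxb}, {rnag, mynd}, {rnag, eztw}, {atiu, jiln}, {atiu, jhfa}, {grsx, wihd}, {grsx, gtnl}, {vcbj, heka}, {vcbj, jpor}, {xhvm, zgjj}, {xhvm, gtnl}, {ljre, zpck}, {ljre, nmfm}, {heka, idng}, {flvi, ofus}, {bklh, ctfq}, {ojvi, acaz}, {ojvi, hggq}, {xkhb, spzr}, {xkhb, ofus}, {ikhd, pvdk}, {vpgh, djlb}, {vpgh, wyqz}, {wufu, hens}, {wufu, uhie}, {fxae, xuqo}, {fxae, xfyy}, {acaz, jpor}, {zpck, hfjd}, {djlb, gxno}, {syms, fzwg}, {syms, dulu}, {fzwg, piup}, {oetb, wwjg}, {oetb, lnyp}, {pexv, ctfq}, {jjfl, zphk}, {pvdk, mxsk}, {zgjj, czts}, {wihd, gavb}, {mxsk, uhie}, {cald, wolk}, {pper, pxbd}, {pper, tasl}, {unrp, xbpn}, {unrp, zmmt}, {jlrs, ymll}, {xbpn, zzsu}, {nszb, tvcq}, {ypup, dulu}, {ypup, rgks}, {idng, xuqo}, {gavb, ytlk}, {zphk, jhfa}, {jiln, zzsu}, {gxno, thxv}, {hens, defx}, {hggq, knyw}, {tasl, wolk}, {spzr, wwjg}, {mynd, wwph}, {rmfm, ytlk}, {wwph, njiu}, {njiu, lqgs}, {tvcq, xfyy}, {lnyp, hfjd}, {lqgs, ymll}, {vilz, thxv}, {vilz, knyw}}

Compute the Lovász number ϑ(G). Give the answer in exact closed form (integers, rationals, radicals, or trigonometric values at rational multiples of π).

N(xhvm) = {zgjj, gtnl}, |N(xhvm)| = 2.
deg(rmfm) = 2; N(rmfm) = {wjag, ytlk}.
deg(atiu) = 2; N(atiu) = {jiln, jhfa}.
N(pper) = {pxbd, tasl}, |N(pper)| = 2.
Every vertex has degree 2 (N=99); connected 2-regular on 99 ⇒ C_{99}.
A has 50 distinct eigenvalues ≈ [2.0, 1.995973, 1.98391, 1.963857, 1.935897, 1.900142, 1.856736, 1.805853, 1.747699, 1.682507, 1.610541, 1.532089, 1.447468, 1.357019, 1.261105, 1.160114, 1.054451, 0.944542, 0.83083, 0.713772, 0.593841, 0.471518, 0.347296, 0.221676, 0.095164, -0.031732, -0.1585, -0.28463, -0.409613, -0.532948, -0.654136, -0.77269, -0.888133, -1.0, -1.10784, -1.211219, -1.309721, -1.40295, -1.490529, -1.572106, -1.647353, -1.715967, -1.777671, -1.832217, -1.879385, -1.918986, -1.95086, -1.974878, -1.990944, -1.998993].
Lovász: ϑ = −99(-2*cos(pi/99))/(2+-(-1)*2*cos(pi/99)) = 99*cos(pi/99)/(cos(pi/99) + 1).
= 49.48754… (decimal).
49 ≤ 99*cos(pi/99)/(cos(pi/99) + 1) ≤ 50: both strict.

99*cos(pi/99)/(cos(pi/99) + 1)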